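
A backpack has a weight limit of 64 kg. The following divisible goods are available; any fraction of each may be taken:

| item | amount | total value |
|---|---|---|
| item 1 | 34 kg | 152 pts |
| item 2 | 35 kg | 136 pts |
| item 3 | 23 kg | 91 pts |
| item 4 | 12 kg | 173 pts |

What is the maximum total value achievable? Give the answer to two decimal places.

396.22

Take in order of value per unit:
- item 4 (173/12 per unit): all 12 → value 173, running total 173.00
- item 1 (152/34 per unit): all 34 → value 152, running total 325.00
- item 3 (91/23 per unit): 18 of 23 → value 18×91/23 = 71.2174, running total 396.22
Total 396.22.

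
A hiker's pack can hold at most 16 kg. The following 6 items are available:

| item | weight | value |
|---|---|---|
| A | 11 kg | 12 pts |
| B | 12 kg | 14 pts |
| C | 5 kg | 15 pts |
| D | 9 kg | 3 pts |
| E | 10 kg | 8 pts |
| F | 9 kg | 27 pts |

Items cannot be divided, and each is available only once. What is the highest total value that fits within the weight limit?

Check high-value combinations within 16 kg:
- C+F: weight 5+9=14, value 15+27=42
- F: weight 9, value 27
- A+C: weight 11+5=16, value 12+15=27
- C+E: weight 5+10=15, value 15+8=23
Best: 42 pts.

42 pts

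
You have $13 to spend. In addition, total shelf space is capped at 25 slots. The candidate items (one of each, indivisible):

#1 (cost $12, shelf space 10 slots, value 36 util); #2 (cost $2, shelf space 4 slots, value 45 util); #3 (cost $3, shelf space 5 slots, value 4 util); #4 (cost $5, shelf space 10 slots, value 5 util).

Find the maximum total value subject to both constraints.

54 util

Feasible sets respecting both limits:
- #2+#3+#4: cost 10, shelf space 19, value 54
- #2+#4: cost 7, shelf space 14, value 50
- #2+#3: cost 5, shelf space 9, value 49
- #2: cost 2, shelf space 4, value 45
Best: 54 util.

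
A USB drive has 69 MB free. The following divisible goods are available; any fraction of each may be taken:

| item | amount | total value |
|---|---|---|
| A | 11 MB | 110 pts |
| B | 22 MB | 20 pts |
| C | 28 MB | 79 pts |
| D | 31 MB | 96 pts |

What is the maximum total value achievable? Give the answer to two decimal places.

282.18

Take in order of value per unit:
- A (110/11 per unit): all 11 → value 110, running total 110.00
- D (96/31 per unit): all 31 → value 96, running total 206.00
- C (79/28 per unit): 27 of 28 → value 27×79/28 = 76.1786, running total 282.18
Total 282.18.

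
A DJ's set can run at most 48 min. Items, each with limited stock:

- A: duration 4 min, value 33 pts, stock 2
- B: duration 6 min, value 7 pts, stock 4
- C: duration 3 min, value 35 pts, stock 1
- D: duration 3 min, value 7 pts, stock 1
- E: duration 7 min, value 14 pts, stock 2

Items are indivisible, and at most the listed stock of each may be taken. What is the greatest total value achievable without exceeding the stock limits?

Best selections within duration 48 and stock limits:
- 2×A + 3×B + 1×C + 1×D + 2×E: duration 46, value 157
- 2×A + 2×B + 1×C + 1×D + 2×E: duration 40, value 150
- 2×A + 3×B + 1×C + 2×E: duration 43, value 150
- 2×A + 4×B + 1×C + 1×D + 1×E: duration 45, value 150
Best: 157 pts.

157 pts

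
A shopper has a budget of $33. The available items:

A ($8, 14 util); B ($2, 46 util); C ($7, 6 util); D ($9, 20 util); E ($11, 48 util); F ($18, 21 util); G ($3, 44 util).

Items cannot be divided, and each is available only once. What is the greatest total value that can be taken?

172 util

Check high-value combinations within $33:
- A+B+D+E+G: cost 8+2+9+11+3=33, value 14+46+20+48+44=172
- B+C+D+E+G: cost 2+7+9+11+3=32, value 46+6+20+48+44=164
- B+D+E+G: cost 2+9+11+3=25, value 46+20+48+44=158
- A+B+C+E+G: cost 8+2+7+11+3=31, value 14+46+6+48+44=158
Best: 172 util.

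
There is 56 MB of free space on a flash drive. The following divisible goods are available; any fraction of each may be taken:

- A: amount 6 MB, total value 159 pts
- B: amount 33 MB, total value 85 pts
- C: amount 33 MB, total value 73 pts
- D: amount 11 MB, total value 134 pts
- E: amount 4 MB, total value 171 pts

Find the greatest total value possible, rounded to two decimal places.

Take in order of value per unit:
- E (171/4 per unit): all 4 → value 171, running total 171.00
- A (159/6 per unit): all 6 → value 159, running total 330.00
- D (134/11 per unit): all 11 → value 134, running total 464.00
- B (85/33 per unit): all 33 → value 85, running total 549.00
- C (73/33 per unit): 2 of 33 → value 2×73/33 = 4.4242, running total 553.42
Total 553.42.

553.42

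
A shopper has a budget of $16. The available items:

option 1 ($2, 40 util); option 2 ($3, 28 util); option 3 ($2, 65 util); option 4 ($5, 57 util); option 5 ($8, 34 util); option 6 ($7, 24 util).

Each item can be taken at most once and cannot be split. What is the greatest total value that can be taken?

Check high-value combinations within $16:
- option 1+option 2+option 3+option 4: cost 2+3+2+5=12, value 40+28+65+57=190
- option 1+option 3+option 4+option 6: cost 2+2+5+7=16, value 40+65+57+24=186
- option 1+option 2+option 3+option 5: cost 2+3+2+8=15, value 40+28+65+34=167
Best: 190 util.

190 util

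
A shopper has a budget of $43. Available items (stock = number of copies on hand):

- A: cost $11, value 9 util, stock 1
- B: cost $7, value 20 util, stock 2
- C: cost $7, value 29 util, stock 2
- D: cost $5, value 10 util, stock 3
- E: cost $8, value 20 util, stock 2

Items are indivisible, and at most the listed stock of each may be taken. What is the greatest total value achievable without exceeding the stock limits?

128 util

Top feasible selections:
- 2×B + 2×C + 1×D + 1×E: cost 41, value 128
- 1×B + 2×C + 1×D + 2×E: cost 42, value 128
Best: 128 util.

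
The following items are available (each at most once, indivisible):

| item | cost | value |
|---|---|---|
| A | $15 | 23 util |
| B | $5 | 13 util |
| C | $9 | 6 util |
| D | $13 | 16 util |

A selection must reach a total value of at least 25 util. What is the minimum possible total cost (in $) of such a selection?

18

Subsets with value ≥ 25, sorted by total cost:
- B+D: cost 18, value 29
- A+B: cost 20, value 36
- A+C: cost 24, value 29
Minimum cost: 18 $.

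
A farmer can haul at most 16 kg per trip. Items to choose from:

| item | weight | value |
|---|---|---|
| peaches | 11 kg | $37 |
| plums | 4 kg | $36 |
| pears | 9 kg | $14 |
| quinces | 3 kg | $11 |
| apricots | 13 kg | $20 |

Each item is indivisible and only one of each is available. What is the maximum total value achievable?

$73

Check high-value combinations within 16 kg:
- peaches+plums: weight 11+4=15, value 37+36=73
- plums+pears+quinces: weight 4+9+3=16, value 36+14+11=61
- plums+pears: weight 4+9=13, value 36+14=50
- peaches+quinces: weight 11+3=14, value 37+11=48
- plums+quinces: weight 4+3=7, value 36+11=47
Best: $73.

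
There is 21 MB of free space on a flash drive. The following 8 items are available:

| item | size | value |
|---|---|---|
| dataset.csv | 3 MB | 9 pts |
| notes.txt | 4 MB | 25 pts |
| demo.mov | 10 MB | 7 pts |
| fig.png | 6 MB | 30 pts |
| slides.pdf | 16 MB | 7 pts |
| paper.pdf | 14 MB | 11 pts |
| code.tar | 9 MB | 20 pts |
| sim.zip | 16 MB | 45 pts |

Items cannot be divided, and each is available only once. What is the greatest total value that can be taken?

75 pts

Check high-value combinations within 21 MB:
- notes.txt+fig.png+code.tar: size 4+6+9=19, value 25+30+20=75
- notes.txt+sim.zip: size 4+16=20, value 25+45=70
- dataset.csv+notes.txt+fig.png: size 3+4+6=13, value 9+25+30=64
- notes.txt+demo.mov+fig.png: size 4+10+6=20, value 25+7+30=62
Best: 75 pts.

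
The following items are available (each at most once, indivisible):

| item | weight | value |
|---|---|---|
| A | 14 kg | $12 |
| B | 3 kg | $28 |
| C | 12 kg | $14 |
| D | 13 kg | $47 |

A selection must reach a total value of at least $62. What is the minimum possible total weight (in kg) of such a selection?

16

Subsets with value ≥ 62, sorted by total weight:
- B+D: weight 16, value 75
- B+C+D: weight 28, value 89
Minimum weight: 16 kg.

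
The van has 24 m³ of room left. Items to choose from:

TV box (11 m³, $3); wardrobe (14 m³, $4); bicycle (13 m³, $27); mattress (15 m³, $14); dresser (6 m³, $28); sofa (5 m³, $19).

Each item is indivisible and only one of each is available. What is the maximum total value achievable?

$74

This is a 0/1 knapsack; check combinations near the capacity.
- bicycle+dresser+sofa: volume 13+6+5=24, value 27+28+19=74
- bicycle+dresser: volume 13+6=19, value 27+28=55
- TV box+dresser+sofa: volume 11+6+5=22, value 3+28+19=50
- dresser+sofa: volume 6+5=11, value 28+19=47
Best: $74.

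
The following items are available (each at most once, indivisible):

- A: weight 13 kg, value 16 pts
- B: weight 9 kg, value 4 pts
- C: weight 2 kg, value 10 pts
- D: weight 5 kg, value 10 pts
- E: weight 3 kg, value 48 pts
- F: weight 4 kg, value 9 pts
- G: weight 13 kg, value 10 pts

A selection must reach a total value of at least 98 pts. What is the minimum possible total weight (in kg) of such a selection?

40

Subsets with value ≥ 98, sorted by total weight:
- A+C+D+E+F+G: weight 40, value 103
- A+B+C+D+E+G: weight 45, value 98
Minimum weight: 40 kg.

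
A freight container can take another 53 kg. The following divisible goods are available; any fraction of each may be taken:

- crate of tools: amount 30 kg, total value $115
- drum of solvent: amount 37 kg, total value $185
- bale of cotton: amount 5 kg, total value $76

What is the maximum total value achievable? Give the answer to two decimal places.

Take in order of value per unit:
- bale of cotton (76/5 per unit): all 5 → value 76, running total 76.00
- drum of solvent (185/37 per unit): all 37 → value 185, running total 261.00
- crate of tools (115/30 per unit): 11 of 30 → value 11×115/30 = 42.1667, running total 303.17
Total 303.17.

303.17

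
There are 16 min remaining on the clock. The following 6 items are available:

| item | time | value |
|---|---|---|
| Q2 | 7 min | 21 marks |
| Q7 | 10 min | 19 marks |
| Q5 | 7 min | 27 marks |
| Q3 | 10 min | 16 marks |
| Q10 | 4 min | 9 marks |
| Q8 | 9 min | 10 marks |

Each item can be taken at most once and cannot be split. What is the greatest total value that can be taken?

Check high-value combinations within 16 min:
- Q2+Q5: time 7+7=14, value 21+27=48
- Q5+Q8: time 7+9=16, value 27+10=37
- Q5+Q10: time 7+4=11, value 27+9=36
- Q2+Q8: time 7+9=16, value 21+10=31
Best: 48 marks.

48 marks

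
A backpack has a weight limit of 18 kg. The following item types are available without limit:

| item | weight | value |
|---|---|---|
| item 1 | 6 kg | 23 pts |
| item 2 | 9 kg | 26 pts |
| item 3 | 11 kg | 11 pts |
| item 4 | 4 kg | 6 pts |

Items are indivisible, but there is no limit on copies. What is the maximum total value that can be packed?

Best value-per-unit is item 1 at 23/6, and filling with it alone uses weight 3×6=18. No mix of the others beats 3×23 = 69.

69 pts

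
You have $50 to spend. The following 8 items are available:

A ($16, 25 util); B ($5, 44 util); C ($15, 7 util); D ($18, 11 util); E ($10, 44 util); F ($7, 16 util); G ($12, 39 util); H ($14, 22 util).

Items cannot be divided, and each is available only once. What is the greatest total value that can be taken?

168 util

Check high-value combinations within $50:
- A+B+E+F+G: cost 16+5+10+7+12=50, value 25+44+44+16+39=168
- B+E+F+G+H: cost 5+10+7+12+14=48, value 44+44+16+39+22=165
- A+B+E+G: cost 16+5+10+12=43, value 25+44+44+39=152
- B+C+E+F+G: cost 5+15+10+7+12=49, value 44+7+44+16+39=150
Best: 168 util.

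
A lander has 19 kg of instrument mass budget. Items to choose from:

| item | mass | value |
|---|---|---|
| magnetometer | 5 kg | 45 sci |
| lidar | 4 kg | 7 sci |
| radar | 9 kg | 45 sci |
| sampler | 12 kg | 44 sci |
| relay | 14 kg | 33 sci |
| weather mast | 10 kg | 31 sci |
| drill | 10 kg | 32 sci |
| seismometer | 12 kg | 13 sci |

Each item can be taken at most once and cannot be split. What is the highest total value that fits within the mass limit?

Check high-value combinations within 19 kg:
- magnetometer+lidar+radar: mass 5+4+9=18, value 45+7+45=97
- magnetometer+radar: mass 5+9=14, value 45+45=90
- magnetometer+sampler: mass 5+12=17, value 45+44=89
Best: 97 sci.

97 sci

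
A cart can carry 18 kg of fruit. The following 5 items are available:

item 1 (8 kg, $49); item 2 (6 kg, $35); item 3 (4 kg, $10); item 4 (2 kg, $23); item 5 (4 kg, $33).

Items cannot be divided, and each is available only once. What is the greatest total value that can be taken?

$117

This is a 0/1 knapsack; check combinations near the capacity.
- item 1+item 2+item 5: weight 8+6+4=18, value 49+35+33=117
- item 1+item 3+item 4+item 5: weight 8+4+2+4=18, value 49+10+23+33=115
- item 1+item 2+item 4: weight 8+6+2=16, value 49+35+23=107
- item 1+item 4+item 5: weight 8+2+4=14, value 49+23+33=105
Best: $117.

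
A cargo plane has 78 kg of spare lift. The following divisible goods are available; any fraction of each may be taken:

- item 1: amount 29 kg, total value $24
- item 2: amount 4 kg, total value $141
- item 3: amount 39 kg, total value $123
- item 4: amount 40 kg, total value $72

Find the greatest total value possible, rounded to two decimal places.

Take in order of value per unit:
- item 2 (141/4 per unit): all 4 → value 141, running total 141.00
- item 3 (123/39 per unit): all 39 → value 123, running total 264.00
- item 4 (72/40 per unit): 35 of 40 → value 35×72/40 = 63.0000, running total 327.00
Total 327.00.

327.00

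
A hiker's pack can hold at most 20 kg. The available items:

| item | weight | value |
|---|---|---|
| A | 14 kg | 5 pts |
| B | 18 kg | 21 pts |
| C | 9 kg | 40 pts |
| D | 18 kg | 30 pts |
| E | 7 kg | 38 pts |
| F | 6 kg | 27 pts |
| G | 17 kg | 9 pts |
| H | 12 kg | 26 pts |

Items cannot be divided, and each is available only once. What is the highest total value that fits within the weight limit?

78 pts

Check high-value combinations within 20 kg:
- C+E: weight 9+7=16, value 40+38=78
- C+F: weight 9+6=15, value 40+27=67
- E+F: weight 7+6=13, value 38+27=65
- E+H: weight 7+12=19, value 38+26=64
- F+H: weight 6+12=18, value 27+26=53
Best: 78 pts.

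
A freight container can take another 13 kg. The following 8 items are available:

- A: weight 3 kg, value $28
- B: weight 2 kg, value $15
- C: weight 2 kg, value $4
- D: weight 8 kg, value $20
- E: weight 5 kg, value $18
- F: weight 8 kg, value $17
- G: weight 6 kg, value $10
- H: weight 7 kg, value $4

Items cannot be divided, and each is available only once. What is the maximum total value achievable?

This is a 0/1 knapsack; check combinations near the capacity.
- A+B+C+E: weight 3+2+2+5=12, value 28+15+4+18=65
- A+B+D: weight 3+2+8=13, value 28+15+20=63
- A+B+E: weight 3+2+5=10, value 28+15+18=61
- A+B+F: weight 3+2+8=13, value 28+15+17=60
Best: $65.

$65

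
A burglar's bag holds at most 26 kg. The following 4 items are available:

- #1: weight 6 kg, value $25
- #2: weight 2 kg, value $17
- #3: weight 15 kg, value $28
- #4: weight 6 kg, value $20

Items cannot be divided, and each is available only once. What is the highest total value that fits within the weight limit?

$70

Check high-value combinations within 26 kg:
- #1+#2+#3: weight 6+2+15=23, value 25+17+28=70
- #2+#3+#4: weight 2+15+6=23, value 17+28+20=65
- #1+#2+#4: weight 6+2+6=14, value 25+17+20=62
- #1+#3: weight 6+15=21, value 25+28=53
Best: $70.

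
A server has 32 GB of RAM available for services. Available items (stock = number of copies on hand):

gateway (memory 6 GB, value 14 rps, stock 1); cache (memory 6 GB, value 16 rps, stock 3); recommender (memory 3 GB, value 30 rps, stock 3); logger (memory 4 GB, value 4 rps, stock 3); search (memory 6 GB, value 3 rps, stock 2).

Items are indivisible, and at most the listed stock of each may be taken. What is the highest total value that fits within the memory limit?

Best selections within memory 32 and stock limits:
- 3×cache + 3×recommender + 1×logger: memory 31, value 142
- 1×gateway + 2×cache + 3×recommender + 1×logger: memory 31, value 140
- 3×cache + 3×recommender: memory 27, value 138
Best: 142 rps.

142 rps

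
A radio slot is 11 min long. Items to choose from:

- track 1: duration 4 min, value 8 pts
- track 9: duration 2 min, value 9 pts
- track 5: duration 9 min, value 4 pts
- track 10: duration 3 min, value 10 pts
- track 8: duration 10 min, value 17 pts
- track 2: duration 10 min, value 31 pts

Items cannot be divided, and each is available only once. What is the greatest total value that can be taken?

Check high-value combinations within 11 min:
- track 2: duration 10, value 31
- track 1+track 9+track 10: duration 4+2+3=9, value 8+9+10=27
- track 9+track 10: duration 2+3=5, value 9+10=19
- track 1+track 10: duration 4+3=7, value 8+10=18
- track 1+track 9: duration 4+2=6, value 8+9=17
Best: 31 pts.

31 pts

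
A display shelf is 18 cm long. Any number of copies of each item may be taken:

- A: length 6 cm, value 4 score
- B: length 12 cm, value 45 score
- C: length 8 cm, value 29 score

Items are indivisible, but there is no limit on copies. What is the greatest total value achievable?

58 score

Best value-per-unit is B at 45/12; filling with it alone gives 1×45 = 45.
Optimal mix: 2×C → length 16, value 58.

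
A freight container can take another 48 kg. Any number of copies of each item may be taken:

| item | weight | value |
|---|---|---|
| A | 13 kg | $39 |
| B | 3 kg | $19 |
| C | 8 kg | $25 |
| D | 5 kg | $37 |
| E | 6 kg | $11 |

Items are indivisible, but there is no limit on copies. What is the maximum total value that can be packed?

$352

Best value-per-unit is D at 37/5; filling with it alone gives 9×37 = 333.
Optimal mix: 1×B + 9×D → weight 48, value 352.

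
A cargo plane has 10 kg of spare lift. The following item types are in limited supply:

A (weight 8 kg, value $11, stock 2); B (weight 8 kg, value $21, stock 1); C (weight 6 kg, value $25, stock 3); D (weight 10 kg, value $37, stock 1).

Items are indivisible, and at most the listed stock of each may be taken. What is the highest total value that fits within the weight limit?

$37

Best selections within weight 10 and stock limits:
- 1×D: weight 10, value 37
- 1×C: weight 6, value 25
- 1×B: weight 8, value 21
- 1×A: weight 8, value 11
Best: $37.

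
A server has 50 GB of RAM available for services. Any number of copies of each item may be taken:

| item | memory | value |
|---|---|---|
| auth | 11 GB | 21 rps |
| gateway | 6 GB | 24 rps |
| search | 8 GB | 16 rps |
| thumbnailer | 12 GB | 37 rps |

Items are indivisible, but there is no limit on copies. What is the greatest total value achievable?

Best value-per-unit is gateway at 24/6, and filling with it alone uses memory 8×6=48. No mix of the others beats 8×24 = 192.

192 rps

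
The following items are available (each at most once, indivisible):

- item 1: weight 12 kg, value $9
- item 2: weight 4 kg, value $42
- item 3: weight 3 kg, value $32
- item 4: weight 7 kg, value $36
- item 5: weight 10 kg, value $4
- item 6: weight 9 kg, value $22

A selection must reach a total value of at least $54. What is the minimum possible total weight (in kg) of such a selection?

7

Subsets with value ≥ 54, sorted by total weight:
- item 2+item 3: weight 7, value 74
- item 3+item 4: weight 10, value 68
Minimum weight: 7 kg.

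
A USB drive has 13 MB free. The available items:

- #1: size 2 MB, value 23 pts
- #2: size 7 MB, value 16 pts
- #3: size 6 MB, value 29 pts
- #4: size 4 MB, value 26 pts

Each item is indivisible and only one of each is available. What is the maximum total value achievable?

Check high-value combinations within 13 MB:
- #1+#3+#4: size 2+6+4=12, value 23+29+26=78
- #1+#2+#4: size 2+7+4=13, value 23+16+26=65
- #3+#4: size 6+4=10, value 29+26=55
- #1+#3: size 2+6=8, value 23+29=52
Best: 78 pts.

78 pts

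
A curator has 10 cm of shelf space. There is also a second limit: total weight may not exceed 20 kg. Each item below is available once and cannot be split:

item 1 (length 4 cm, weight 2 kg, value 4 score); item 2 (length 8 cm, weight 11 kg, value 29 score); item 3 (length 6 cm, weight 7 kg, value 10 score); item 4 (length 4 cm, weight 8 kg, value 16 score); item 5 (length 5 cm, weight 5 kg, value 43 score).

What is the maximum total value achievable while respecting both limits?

Feasible sets respecting both limits:
- item 4+item 5: length 9, weight 13, value 59
- item 1+item 5: length 9, weight 7, value 47
- item 5: length 5, weight 5, value 43
- item 2: length 8, weight 11, value 29
Best: 59 score.

59 score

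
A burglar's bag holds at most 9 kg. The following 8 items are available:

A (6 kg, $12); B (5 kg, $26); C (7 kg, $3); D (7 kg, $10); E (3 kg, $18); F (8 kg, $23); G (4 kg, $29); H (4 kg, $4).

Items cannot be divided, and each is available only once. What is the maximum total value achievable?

Check high-value combinations within 9 kg:
- B+G: weight 5+4=9, value 26+29=55
- E+G: weight 3+4=7, value 18+29=47
- B+E: weight 5+3=8, value 26+18=44
- G+H: weight 4+4=8, value 29+4=33
Best: $55.

$55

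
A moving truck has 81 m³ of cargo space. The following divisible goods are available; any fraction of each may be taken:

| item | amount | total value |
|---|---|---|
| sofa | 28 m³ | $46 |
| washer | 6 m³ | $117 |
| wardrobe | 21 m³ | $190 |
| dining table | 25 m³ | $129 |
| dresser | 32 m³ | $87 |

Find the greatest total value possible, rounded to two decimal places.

Take in order of value per unit:
- washer (117/6 per unit): all 6 → value 117, running total 117.00
- wardrobe (190/21 per unit): all 21 → value 190, running total 307.00
- dining table (129/25 per unit): all 25 → value 129, running total 436.00
- dresser (87/32 per unit): 29 of 32 → value 29×87/32 = 78.8438, running total 514.84
Total 514.84.

514.84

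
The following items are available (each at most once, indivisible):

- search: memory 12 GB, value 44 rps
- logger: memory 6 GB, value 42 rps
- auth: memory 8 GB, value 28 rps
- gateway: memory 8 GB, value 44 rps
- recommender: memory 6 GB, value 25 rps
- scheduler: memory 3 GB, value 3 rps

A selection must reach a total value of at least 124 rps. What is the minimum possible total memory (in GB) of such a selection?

Subsets with value ≥ 124, sorted by total memory:
- search+logger+gateway: memory 26, value 130
- logger+auth+gateway+recommender: memory 28, value 139
- search+logger+gateway+scheduler: memory 29, value 133
- logger+auth+gateway+recommender+scheduler: memory 31, value 142
Minimum memory: 26 GB.

26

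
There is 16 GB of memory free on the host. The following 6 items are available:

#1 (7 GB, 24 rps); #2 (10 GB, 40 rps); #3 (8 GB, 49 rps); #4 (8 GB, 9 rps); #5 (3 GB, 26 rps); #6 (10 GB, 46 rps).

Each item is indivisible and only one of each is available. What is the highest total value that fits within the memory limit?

75 rps

Check high-value combinations within 16 GB:
- #3+#5: memory 8+3=11, value 49+26=75
- #1+#3: memory 7+8=15, value 24+49=73
- #5+#6: memory 3+10=13, value 26+46=72
- #2+#5: memory 10+3=13, value 40+26=66
Best: 75 rps.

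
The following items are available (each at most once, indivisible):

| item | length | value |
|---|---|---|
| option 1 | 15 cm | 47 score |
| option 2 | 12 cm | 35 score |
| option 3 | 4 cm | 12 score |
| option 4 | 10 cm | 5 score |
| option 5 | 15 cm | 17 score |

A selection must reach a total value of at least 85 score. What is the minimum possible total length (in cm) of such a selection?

Subsets with value ≥ 85, sorted by total length:
- option 1+option 2+option 3: length 31, value 94
- option 1+option 2+option 4: length 37, value 87
Minimum length: 31 cm.

31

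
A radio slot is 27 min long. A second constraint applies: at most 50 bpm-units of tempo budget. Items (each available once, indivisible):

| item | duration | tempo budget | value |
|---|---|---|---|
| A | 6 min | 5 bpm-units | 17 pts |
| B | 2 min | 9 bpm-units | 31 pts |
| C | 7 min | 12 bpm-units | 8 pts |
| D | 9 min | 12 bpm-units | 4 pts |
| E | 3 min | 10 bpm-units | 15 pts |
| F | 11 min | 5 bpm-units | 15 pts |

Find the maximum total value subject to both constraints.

Feasible sets respecting both limits:
- A+B+E+F: duration 22, tempo budget 29, value 78
- A+B+C+D+E: duration 27, tempo budget 48, value 75
- A+B+C+E: duration 18, tempo budget 36, value 71
- A+B+C+F: duration 26, tempo budget 31, value 71
Best: 78 pts.

78 pts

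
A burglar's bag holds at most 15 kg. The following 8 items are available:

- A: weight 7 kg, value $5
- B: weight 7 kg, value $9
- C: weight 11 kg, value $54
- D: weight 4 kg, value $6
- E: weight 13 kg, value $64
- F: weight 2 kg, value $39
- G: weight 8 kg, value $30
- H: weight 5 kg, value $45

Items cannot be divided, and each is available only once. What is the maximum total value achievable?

Check high-value combinations within 15 kg:
- F+G+H: weight 2+8+5=15, value 39+30+45=114
- E+F: weight 13+2=15, value 64+39=103
- C+F: weight 11+2=13, value 54+39=93
- B+F+H: weight 7+2+5=14, value 9+39+45=93
Best: $114.

$114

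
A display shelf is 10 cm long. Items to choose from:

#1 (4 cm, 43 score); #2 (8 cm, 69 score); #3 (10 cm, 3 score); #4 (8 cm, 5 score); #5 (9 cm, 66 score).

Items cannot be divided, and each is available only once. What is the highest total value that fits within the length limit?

69 score

Check high-value combinations within 10 cm:
- #2: length 8, value 69
- #5: length 9, value 66
- #1: length 4, value 43
Best: 69 score.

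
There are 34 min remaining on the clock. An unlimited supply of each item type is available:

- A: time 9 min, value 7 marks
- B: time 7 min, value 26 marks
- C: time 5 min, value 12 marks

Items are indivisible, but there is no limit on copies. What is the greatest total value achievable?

116 marks

Best value-per-unit is B at 26/7; filling with it alone gives 4×26 = 104.
Optimal mix: 4×B + 1×C → time 33, value 116.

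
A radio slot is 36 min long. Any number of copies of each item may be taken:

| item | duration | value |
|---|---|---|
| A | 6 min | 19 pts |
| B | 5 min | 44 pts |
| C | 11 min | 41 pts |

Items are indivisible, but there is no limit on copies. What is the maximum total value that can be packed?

308 pts

Best value-per-unit is B at 44/5, and filling with it alone uses duration 7×5=35. No mix of the others beats 7×44 = 308.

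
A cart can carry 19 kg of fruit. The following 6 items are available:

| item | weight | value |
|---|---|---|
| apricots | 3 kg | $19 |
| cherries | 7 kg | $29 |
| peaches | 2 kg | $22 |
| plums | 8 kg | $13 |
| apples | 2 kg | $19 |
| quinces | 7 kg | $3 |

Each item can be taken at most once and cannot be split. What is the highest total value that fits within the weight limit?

$89

Check high-value combinations within 19 kg:
- apricots+cherries+peaches+apples: weight 3+7+2+2=14, value 19+29+22+19=89
- cherries+peaches+plums+apples: weight 7+2+8+2=19, value 29+22+13+19=83
- apricots+peaches+plums+apples: weight 3+2+8+2=15, value 19+22+13+19=73
Best: $89.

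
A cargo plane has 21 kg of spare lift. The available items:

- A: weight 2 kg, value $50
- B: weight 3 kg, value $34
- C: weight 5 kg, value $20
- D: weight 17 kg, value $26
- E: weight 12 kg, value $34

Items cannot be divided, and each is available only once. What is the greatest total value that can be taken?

$118

Check high-value combinations within 21 kg:
- A+B+E: weight 2+3+12=17, value 50+34+34=118
- A+B+C: weight 2+3+5=10, value 50+34+20=104
- A+C+E: weight 2+5+12=19, value 50+20+34=104
- B+C+E: weight 3+5+12=20, value 34+20+34=88
- A+B: weight 2+3=5, value 50+34=84
Best: $118.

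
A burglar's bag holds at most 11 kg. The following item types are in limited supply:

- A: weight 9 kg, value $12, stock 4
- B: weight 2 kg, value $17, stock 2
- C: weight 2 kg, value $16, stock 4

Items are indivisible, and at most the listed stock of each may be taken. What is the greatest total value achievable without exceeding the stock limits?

Best selections within weight 11 and stock limits:
- 2×B + 3×C: weight 10, value 82
- 1×B + 4×C: weight 10, value 81
Best: $82.

$82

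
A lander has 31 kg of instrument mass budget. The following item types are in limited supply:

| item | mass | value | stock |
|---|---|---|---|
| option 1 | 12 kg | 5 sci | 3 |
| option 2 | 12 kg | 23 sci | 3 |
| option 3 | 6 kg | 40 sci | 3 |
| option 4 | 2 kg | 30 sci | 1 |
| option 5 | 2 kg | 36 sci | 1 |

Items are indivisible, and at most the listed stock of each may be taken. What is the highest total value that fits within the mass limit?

186 sci

Top feasible selections:
- 3×option 3 + 1×option 4 + 1×option 5: mass 22, value 186
- 1×option 2 + 2×option 3 + 1×option 4 + 1×option 5: mass 28, value 169
- 3×option 3 + 1×option 5: mass 20, value 156
- 1×option 1 + 2×option 3 + 1×option 4 + 1×option 5: mass 28, value 151
Best: 186 sci.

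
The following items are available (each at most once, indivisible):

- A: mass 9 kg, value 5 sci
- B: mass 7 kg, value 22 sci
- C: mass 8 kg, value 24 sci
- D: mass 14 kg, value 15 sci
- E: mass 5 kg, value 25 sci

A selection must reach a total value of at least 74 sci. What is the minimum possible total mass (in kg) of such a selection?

Subsets with value ≥ 74, sorted by total mass:
- A+B+C+E: mass 29, value 76
- B+C+D+E: mass 34, value 86
- A+B+C+D+E: mass 43, value 91
Minimum mass: 29 kg.

29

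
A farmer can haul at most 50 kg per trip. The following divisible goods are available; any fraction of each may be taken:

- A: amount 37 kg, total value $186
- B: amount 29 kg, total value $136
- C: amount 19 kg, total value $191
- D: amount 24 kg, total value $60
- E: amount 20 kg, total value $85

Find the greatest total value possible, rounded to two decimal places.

346.84

Take in order of value per unit:
- C (191/19 per unit): all 19 → value 191, running total 191.00
- A (186/37 per unit): 31 of 37 → value 31×186/37 = 155.8378, running total 346.84
Total 346.84.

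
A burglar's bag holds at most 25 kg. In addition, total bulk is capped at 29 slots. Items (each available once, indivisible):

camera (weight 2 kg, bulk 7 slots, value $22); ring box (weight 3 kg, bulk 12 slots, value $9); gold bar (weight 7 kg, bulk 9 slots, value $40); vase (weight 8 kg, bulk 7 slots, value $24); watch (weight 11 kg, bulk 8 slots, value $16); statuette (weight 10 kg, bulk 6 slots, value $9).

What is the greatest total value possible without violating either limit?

$86

Feasible sets respecting both limits:
- camera+gold bar+vase: weight 17, bulk 23, value 86
- camera+gold bar+watch: weight 20, bulk 24, value 78
- ring box+gold bar+vase: weight 18, bulk 28, value 73
- gold bar+vase+statuette: weight 25, bulk 22, value 73
Best: $86.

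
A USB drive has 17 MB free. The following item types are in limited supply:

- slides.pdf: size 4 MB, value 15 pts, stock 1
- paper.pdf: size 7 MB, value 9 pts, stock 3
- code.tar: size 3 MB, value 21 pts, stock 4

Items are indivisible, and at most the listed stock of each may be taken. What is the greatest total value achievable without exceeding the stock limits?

99 pts

Top feasible selections:
- 1×slides.pdf + 4×code.tar: size 16, value 99
- 4×code.tar: size 12, value 84
Best: 99 pts.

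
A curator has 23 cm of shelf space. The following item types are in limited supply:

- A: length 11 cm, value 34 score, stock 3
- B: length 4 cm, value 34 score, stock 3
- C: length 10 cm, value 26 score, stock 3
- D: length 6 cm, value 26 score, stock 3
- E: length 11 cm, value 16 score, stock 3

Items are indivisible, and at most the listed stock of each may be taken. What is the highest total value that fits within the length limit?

Best selections within length 23 and stock limits:
- 1×A + 3×B: length 23, value 136
- 3×B + 1×D: length 18, value 128
Best: 136 score.

136 score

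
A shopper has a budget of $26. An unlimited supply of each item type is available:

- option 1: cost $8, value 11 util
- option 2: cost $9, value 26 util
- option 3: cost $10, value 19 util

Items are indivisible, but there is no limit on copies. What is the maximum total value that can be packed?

Best value-per-unit is option 2 at 26/9; filling with it alone gives 2×26 = 52.
Optimal mix: 1×option 1 + 2×option 2 → cost 26, value 63.

63 util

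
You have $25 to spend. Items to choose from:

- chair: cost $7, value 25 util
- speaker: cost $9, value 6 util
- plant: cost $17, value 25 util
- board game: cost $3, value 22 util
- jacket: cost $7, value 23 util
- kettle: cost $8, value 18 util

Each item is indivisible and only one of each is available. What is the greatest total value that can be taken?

Check high-value combinations within $25:
- chair+board game+jacket+kettle: cost 7+3+7+8=25, value 25+22+23+18=88
- chair+board game+jacket: cost 7+3+7=17, value 25+22+23=70
- chair+jacket+kettle: cost 7+7+8=22, value 25+23+18=66
- chair+board game+kettle: cost 7+3+8=18, value 25+22+18=65
- board game+jacket+kettle: cost 3+7+8=18, value 22+23+18=63
Best: 88 util.

88 util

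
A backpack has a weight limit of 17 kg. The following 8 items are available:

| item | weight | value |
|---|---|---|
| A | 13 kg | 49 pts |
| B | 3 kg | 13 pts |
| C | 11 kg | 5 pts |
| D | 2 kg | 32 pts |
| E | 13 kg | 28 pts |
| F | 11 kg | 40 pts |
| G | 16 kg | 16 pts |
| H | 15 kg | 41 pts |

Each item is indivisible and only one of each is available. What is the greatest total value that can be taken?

85 pts

Check high-value combinations within 17 kg:
- B+D+F: weight 3+2+11=16, value 13+32+40=85
- A+D: weight 13+2=15, value 49+32=81
- D+H: weight 2+15=17, value 32+41=73
- D+F: weight 2+11=13, value 32+40=72
Best: 85 pts.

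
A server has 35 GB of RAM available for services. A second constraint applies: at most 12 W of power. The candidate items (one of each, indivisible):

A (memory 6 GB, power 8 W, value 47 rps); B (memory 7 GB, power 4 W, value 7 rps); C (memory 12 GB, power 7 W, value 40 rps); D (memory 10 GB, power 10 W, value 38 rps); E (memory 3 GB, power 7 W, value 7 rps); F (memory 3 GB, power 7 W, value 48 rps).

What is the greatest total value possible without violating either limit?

55 rps

Feasible sets respecting both limits:
- B+F: memory 10, power 11, value 55
- A+B: memory 13, power 12, value 54
- F: memory 3, power 7, value 48
- A: memory 6, power 8, value 47
Best: 55 rps.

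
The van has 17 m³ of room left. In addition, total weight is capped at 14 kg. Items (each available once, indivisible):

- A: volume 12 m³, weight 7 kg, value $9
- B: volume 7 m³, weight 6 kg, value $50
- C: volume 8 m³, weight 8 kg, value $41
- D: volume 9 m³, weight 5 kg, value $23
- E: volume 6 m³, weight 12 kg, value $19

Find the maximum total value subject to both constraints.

$91

Feasible sets respecting both limits:
- B+C: volume 15, weight 14, value 91
- B+D: volume 16, weight 11, value 73
- C+D: volume 17, weight 13, value 64
- B: volume 7, weight 6, value 50
Best: $91.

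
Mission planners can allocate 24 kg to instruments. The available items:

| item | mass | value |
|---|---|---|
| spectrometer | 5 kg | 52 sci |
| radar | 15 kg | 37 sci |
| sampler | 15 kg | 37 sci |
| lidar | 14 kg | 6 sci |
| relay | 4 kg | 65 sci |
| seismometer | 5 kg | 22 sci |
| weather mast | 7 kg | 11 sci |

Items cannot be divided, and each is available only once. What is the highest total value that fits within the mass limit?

154 sci

Check high-value combinations within 24 kg:
- spectrometer+radar+relay: mass 5+15+4=24, value 52+37+65=154
- spectrometer+sampler+relay: mass 5+15+4=24, value 52+37+65=154
- spectrometer+relay+seismometer+weather mast: mass 5+4+5+7=21, value 52+65+22+11=150
- spectrometer+relay+seismometer: mass 5+4+5=14, value 52+65+22=139
- spectrometer+relay+weather mast: mass 5+4+7=16, value 52+65+11=128
Best: 154 sci.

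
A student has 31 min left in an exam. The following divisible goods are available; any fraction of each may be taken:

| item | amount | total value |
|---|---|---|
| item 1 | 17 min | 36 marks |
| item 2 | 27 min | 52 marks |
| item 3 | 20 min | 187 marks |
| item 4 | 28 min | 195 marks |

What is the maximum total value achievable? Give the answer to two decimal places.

Take in order of value per unit:
- item 3 (187/20 per unit): all 20 → value 187, running total 187.00
- item 4 (195/28 per unit): 11 of 28 → value 11×195/28 = 76.6071, running total 263.61
Total 263.61.

263.61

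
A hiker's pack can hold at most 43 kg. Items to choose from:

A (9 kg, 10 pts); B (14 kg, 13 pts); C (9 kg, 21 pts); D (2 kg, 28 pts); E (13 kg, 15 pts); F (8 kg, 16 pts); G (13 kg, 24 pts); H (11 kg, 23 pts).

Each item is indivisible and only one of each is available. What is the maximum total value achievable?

112 pts

Check high-value combinations within 43 kg:
- C+D+F+G+H: weight 9+2+8+13+11=43, value 21+28+16+24+23=112
- C+D+E+F+H: weight 9+2+13+8+11=43, value 21+28+15+16+23=103
- A+D+F+G+H: weight 9+2+8+13+11=43, value 10+28+16+24+23=101
Best: 112 pts.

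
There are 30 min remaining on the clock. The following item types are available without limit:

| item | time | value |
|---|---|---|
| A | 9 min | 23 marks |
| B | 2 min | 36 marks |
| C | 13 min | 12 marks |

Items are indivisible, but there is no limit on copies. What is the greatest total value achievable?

540 marks

Best value-per-unit is B at 36/2, and filling with it alone uses time 15×2=30. No mix of the others beats 15×36 = 540.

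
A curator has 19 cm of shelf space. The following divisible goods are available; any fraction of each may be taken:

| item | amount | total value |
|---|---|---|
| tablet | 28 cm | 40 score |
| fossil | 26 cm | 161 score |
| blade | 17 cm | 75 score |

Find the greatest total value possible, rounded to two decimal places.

117.65

Take in order of value per unit:
- fossil (161/26 per unit): 19 of 26 → value 19×161/26 = 117.6538, running total 117.65
Total 117.65.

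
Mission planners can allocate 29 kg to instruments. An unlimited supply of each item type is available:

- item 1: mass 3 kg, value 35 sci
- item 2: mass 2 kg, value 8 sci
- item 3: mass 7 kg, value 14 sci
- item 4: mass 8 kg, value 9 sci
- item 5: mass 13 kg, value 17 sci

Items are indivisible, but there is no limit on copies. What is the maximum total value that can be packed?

323 sci

Best value-per-unit is item 1 at 35/3; filling with it alone gives 9×35 = 315.
Optimal mix: 9×item 1 + 1×item 2 → mass 29, value 323.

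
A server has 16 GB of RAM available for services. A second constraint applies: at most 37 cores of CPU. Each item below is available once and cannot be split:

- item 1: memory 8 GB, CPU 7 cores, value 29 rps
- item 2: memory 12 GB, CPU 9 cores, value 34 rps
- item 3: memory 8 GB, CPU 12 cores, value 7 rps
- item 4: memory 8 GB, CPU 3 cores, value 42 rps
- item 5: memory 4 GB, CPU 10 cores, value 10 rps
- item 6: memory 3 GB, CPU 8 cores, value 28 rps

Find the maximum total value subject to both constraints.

80 rps

Feasible sets respecting both limits:
- item 4+item 5+item 6: memory 15, CPU 21, value 80
- item 1+item 4: memory 16, CPU 10, value 71
- item 4+item 6: memory 11, CPU 11, value 70
Best: 80 rps.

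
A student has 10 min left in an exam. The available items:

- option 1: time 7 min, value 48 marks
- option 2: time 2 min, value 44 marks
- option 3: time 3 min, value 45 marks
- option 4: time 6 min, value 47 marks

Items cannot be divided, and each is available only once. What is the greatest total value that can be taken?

Check high-value combinations within 10 min:
- option 1+option 3: time 7+3=10, value 48+45=93
- option 1+option 2: time 7+2=9, value 48+44=92
- option 3+option 4: time 3+6=9, value 45+47=92
- option 2+option 4: time 2+6=8, value 44+47=91
Best: 93 marks.

93 marks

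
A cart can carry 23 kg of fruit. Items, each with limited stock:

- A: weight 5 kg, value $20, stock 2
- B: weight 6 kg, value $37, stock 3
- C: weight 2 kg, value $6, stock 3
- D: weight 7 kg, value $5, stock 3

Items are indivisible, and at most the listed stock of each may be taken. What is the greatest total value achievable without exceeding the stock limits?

Top feasible selections:
- 1×A + 3×B: weight 23, value 131
- 3×B + 2×C: weight 22, value 123
- 3×B + 1×C: weight 20, value 117
Best: $131.

$131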